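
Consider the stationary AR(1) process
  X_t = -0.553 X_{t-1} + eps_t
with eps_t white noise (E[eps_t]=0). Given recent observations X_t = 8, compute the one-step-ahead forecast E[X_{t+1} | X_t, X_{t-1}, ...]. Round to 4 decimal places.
E[X_{t+1} \mid \mathcal F_t] = -4.4240

For an AR(p) model X_t = c + sum_i phi_i X_{t-i} + eps_t, the
one-step-ahead conditional mean is
  E[X_{t+1} | X_t, ...] = c + sum_i phi_i X_{t+1-i}.
Substitute known values:
  E[X_{t+1} | ...] = (-0.553) * (8)
                   = -4.4240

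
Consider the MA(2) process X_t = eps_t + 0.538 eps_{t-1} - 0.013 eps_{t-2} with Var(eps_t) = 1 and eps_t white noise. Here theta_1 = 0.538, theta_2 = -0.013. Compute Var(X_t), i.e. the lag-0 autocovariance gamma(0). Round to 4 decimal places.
\gamma(0) = 1.2896

For an MA(q) process X_t = eps_t + sum_i theta_i eps_{t-i} with
Var(eps_t) = sigma^2, the variance is
  gamma(0) = sigma^2 * (1 + sum_i theta_i^2).
  sum_i theta_i^2 = (0.538)^2 + (-0.013)^2 = 0.289444 + 0.000169 = 0.289613.
  gamma(0) = 1 * (1 + 0.289613) = 1 * 1.289613 = 1.289613, which rounds to 1.2896.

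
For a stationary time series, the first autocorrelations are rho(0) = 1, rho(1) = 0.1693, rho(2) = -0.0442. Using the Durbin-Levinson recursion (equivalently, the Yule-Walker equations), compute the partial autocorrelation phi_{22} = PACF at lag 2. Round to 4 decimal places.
\phi_{22} = -0.0750

The PACF at lag k is phi_{kk}, the last component of the solution
to the Yule-Walker system G_k phi = r_k where
  (G_k)_{ij} = rho(|i - j|), (r_k)_i = rho(i), i,j = 1..k.
Equivalently, Durbin-Levinson gives phi_{kk} iteratively:
  phi_{11} = rho(1)
  phi_{kk} = [rho(k) - sum_{j=1..k-1} phi_{k-1,j} rho(k-j)]
            / [1 - sum_{j=1..k-1} phi_{k-1,j} rho(j)],
  phi_{k,j} = phi_{k-1,j} - phi_{kk} phi_{k-1,k-j},  j = 1..k-1.
Step k = 1:
  phi_11 = rho(1) = 0.1693.
Step k = 2:
  phi_22 = [rho(2) - phi_11 rho(1)] / [1 - phi_11 rho(1)] = [-0.0442 - (0.1693)(0.1693)] / [1 - (0.1693)(0.1693)]
         = -0.07286249 / 0.97133751 = -0.075.
Therefore phi_{22} = -0.0750.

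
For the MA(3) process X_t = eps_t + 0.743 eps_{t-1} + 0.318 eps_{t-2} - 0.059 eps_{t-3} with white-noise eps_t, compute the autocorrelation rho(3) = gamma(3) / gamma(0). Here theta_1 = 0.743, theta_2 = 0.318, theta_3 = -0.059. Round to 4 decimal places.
\rho(3) = -0.0356

For an MA(q) process with theta_0 = 1, the autocovariance is
  gamma(k) = sigma^2 * sum_{i=0..q-k} theta_i * theta_{i+k},
and rho(k) = gamma(k) / gamma(0). Sigma^2 cancels.
  numerator   = (1)*(-0.059) = -0.059.
  denominator = (1)^2 + (0.743)^2 + (0.318)^2 + (-0.059)^2 = 1.656654.
  rho(3) = -0.059 / 1.656654 = -0.0356.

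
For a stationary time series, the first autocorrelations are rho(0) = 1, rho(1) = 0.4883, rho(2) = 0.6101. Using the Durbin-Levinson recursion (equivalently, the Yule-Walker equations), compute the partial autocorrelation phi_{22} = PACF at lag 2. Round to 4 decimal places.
\phi_{22} = 0.4880

The PACF at lag k is phi_{kk}, the last component of the solution
to the Yule-Walker system G_k phi = r_k where
  (G_k)_{ij} = rho(|i - j|), (r_k)_i = rho(i), i,j = 1..k.
Equivalently, Durbin-Levinson gives phi_{kk} iteratively:
  phi_{11} = rho(1)
  phi_{kk} = [rho(k) - sum_{j=1..k-1} phi_{k-1,j} rho(k-j)]
            / [1 - sum_{j=1..k-1} phi_{k-1,j} rho(j)],
  phi_{k,j} = phi_{k-1,j} - phi_{kk} phi_{k-1,k-j},  j = 1..k-1.
Step k = 1:
  phi_11 = rho(1) = 0.4883.
Step k = 2:
  phi_22 = [rho(2) - phi_11 rho(1)] / [1 - phi_11 rho(1)] = [0.6101 - (0.4883)(0.4883)] / [1 - (0.4883)(0.4883)]
         = 0.37166311 / 0.76156311 = 0.488.
Therefore phi_{22} = 0.4880.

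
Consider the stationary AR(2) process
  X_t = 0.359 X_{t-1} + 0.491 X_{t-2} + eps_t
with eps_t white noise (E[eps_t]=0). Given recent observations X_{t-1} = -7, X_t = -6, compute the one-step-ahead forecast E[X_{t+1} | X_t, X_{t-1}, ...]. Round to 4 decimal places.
E[X_{t+1} \mid \mathcal F_t] = -5.5910

For an AR(p) model X_t = c + sum_i phi_i X_{t-i} + eps_t, the
one-step-ahead conditional mean is
  E[X_{t+1} | X_t, ...] = c + sum_i phi_i X_{t+1-i}.
Substitute known values:
  E[X_{t+1} | ...] = (0.359) * (-6) + (0.491) * (-7)
                   = -5.5910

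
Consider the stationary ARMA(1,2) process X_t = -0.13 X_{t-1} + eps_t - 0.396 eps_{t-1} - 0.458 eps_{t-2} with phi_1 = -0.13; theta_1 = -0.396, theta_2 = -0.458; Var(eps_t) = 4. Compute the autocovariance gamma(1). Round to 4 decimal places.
\gamma(1) = -1.3645

Multiply the model equation by X_{t-k} and take expectations. With theta_0 = psi_0 = 1 and psi_j the MA(infinity) weights, this gives
  gamma(k) - sum_i phi_i gamma(k-i) = c_k,
  c_k = sigma^2 * sum_{j=k..q} theta_j psi_{j-k}   (c_k = 0 for k > q),
using gamma(-m) = gamma(m).
psi-weights needed (psi_j = theta_j + sum_i phi_i psi_{j-i}):
  psi_1 = theta_1 + phi_1 = -0.396 + (-0.13) = -0.526
  psi_2 = theta_2 + phi_1 psi_1 = -0.458 + (-0.13)(-0.526) = -0.38962
Right-hand sides:
  c_0 = sigma^2 (1 + theta_1 psi_1 + theta_2 psi_2) = 4 * (1 + (-0.396)(-0.526) + (-0.458)(-0.38962)) = 4 * 1.386742 = 5.546968
  c_1 = sigma^2 (theta_1 + theta_2 psi_1) = 4 * (-0.396 + (-0.458)(-0.526)) = -0.620368
  c_2 = sigma^2 theta_2 = 4 * (-0.458) = -1.832
Equations for k = 0 and k = 1 (AR order 1):
  gamma(0) = phi_1 gamma(1) + c_0
  gamma(1) = phi_1 gamma(0) + c_1
Substituting the second into the first: gamma(0) (1 - phi_1^2) = c_0 + phi_1 c_1, so
  gamma(0) = (c_0 + phi_1 c_1) / (1 - phi_1^2) = (5.546968 + (-0.13)(-0.620368)) / (1 - (-0.13)^2) = 5.627616 / 0.9831 = 5.724357.
  gamma(1) = phi_1 gamma(0) + c_1 = (-0.13)(5.724357) + (-0.620368) = -1.364534.
Therefore gamma(1) = -1.3645 (to 4 decimal places).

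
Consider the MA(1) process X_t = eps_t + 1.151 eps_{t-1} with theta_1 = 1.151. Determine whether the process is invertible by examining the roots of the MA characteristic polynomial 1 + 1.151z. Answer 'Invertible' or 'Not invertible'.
\text{Not invertible}

The MA(q) characteristic polynomial is P(z) = 1 + 1.151z.
Invertibility requires all roots to lie outside the unit circle, i.e. |z| > 1 for every root.
This is linear in z: 1 + (1.151) z = 0  =>  z = -1/(1.151) = -0.86881,  |z| = 0.86881.
Moduli of all roots: 0.8688.
All moduli strictly greater than 1? No.
Verdict: Not invertible.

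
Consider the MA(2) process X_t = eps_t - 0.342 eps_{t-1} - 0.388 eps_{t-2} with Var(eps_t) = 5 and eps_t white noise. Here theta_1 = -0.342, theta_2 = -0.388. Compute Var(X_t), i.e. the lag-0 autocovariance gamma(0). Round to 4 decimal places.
\gamma(0) = 6.3375

For an MA(q) process X_t = eps_t + sum_i theta_i eps_{t-i} with
Var(eps_t) = sigma^2, the variance is
  gamma(0) = sigma^2 * (1 + sum_i theta_i^2).
  sum_i theta_i^2 = (-0.342)^2 + (-0.388)^2 = 0.116964 + 0.150544 = 0.267508.
  gamma(0) = 5 * (1 + 0.267508) = 5 * 1.267508 = 6.33754, which rounds to 6.3375.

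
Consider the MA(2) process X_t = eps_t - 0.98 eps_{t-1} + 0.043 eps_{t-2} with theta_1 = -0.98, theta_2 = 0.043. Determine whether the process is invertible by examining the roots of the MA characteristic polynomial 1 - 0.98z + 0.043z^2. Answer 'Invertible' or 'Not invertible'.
\text{Invertible}

The MA(q) characteristic polynomial is P(z) = 1 - 0.98z + 0.043z^2.
Invertibility requires all roots to lie outside the unit circle, i.e. |z| > 1 for every root.
Set 1 + (-0.98) z + (0.043) z^2 = 0, i.e. a z^2 + b z + c = 0 with a = 0.043, b = -0.98, c = 1.
Discriminant D = b^2 - 4ac = (-0.98)^2 - 4*(0.043)*1 = 0.9604 - (0.172) = 0.7884.
D >= 0, so the roots are real: z = (-b +/- sqrt(D)) / (2a) = (0.98 +/- 0.887919) / (0.086).
  z_1 = (0.98 + 0.887919) / (0.086) = 21.72,   |z_1| = 21.72.
  z_2 = (0.98 - 0.887919) / (0.086) = 1.0707,   |z_2| = 1.0707.
Moduli of all roots: 21.7200, 1.0707.
All moduli strictly greater than 1? Yes.
Verdict: Invertible.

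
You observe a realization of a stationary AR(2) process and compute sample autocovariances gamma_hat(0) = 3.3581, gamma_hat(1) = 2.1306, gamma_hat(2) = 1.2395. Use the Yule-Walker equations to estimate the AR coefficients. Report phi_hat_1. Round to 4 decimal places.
\hat\phi_{1} = 0.6700

The Yule-Walker equations for an AR(p) process read, in matrix form,
  Gamma_p phi = r_p,   with   (Gamma_p)_{ij} = gamma(|i - j|),
                       (r_p)_i = gamma(i),   i,j = 1..p.
Substitute the sample gammas (Toeplitz matrix and right-hand side of size 2):
  Gamma_p = [[3.3581, 2.1306], [2.1306, 3.3581]]
  r_p     = [2.1306, 1.2395]
Written out:
  3.3581 phi_1 + 2.1306 phi_2 = 2.1306
  2.1306 phi_1 + 3.3581 phi_2 = 1.2395
Solve by Cramer's rule:
  det = gamma(0)^2 - gamma(1)^2 = (3.3581)^2 - (2.1306)^2 = 11.27683561 - 4.53945636 = 6.73737925
  phi_hat_1 = [gamma(1) gamma(0) - gamma(1) gamma(2)] / det = [(2.1306)(3.3581) - (2.1306)(1.2395)] / 6.73737925 = 4.51388916 / 6.73737925 = 0.67
  phi_hat_2 = [gamma(0) gamma(2) - gamma(1)^2] / det = [(3.3581)(1.2395) - (2.1306)^2] / 6.73737925 = -0.37709141 / 6.73737925 = -0.056
So phi_hat = [0.6700, -0.0560].
Therefore phi_hat_1 = 0.6700.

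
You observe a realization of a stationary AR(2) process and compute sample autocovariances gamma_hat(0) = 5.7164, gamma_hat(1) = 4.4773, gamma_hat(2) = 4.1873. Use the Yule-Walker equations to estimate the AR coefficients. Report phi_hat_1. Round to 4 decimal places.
\hat\phi_{1} = 0.5420

The Yule-Walker equations for an AR(p) process read, in matrix form,
  Gamma_p phi = r_p,   with   (Gamma_p)_{ij} = gamma(|i - j|),
                       (r_p)_i = gamma(i),   i,j = 1..p.
Substitute the sample gammas (Toeplitz matrix and right-hand side of size 2):
  Gamma_p = [[5.7164, 4.4773], [4.4773, 5.7164]]
  r_p     = [4.4773, 4.1873]
Written out:
  5.7164 phi_1 + 4.4773 phi_2 = 4.4773
  4.4773 phi_1 + 5.7164 phi_2 = 4.1873
Solve by Cramer's rule:
  det = gamma(0)^2 - gamma(1)^2 = (5.7164)^2 - (4.4773)^2 = 32.67722896 - 20.04621529 = 12.63101367
  phi_hat_1 = [gamma(1) gamma(0) - gamma(1) gamma(2)] / det = [(4.4773)(5.7164) - (4.4773)(4.1873)] / 12.63101367 = 6.84623943 / 12.63101367 = 0.542
  phi_hat_2 = [gamma(0) gamma(2) - gamma(1)^2] / det = [(5.7164)(4.1873) - (4.4773)^2] / 12.63101367 = 3.89006643 / 12.63101367 = 0.308
So phi_hat = [0.5420, 0.3080].
Therefore phi_hat_1 = 0.5420.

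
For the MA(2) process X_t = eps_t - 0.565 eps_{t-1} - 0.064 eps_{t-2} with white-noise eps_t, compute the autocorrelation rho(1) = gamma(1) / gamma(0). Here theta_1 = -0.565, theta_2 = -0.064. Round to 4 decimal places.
\rho(1) = -0.3996

For an MA(q) process with theta_0 = 1, the autocovariance is
  gamma(k) = sigma^2 * sum_{i=0..q-k} theta_i * theta_{i+k},
and rho(k) = gamma(k) / gamma(0). Sigma^2 cancels.
  numerator   = (1)*(-0.565) + (-0.565)*(-0.064) = -0.52884.
  denominator = (1)^2 + (-0.565)^2 + (-0.064)^2 = 1.323321.
  rho(1) = -0.52884 / 1.323321 = -0.3996.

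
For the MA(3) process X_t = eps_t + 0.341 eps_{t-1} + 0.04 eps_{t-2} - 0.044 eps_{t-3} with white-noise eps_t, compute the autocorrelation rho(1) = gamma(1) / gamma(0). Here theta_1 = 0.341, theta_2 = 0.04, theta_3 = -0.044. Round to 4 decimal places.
\rho(1) = 0.3151

For an MA(q) process with theta_0 = 1, the autocovariance is
  gamma(k) = sigma^2 * sum_{i=0..q-k} theta_i * theta_{i+k},
and rho(k) = gamma(k) / gamma(0). Sigma^2 cancels.
  numerator   = (1)*(0.341) + (0.341)*(0.04) + (0.04)*(-0.044) = 0.35288.
  denominator = (1)^2 + (0.341)^2 + (0.04)^2 + (-0.044)^2 = 1.119817.
  rho(1) = 0.35288 / 1.119817 = 0.3151.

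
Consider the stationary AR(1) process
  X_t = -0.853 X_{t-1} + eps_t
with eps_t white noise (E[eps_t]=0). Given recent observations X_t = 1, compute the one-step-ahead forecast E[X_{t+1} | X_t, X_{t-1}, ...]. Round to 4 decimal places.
E[X_{t+1} \mid \mathcal F_t] = -0.8530

For an AR(p) model X_t = c + sum_i phi_i X_{t-i} + eps_t, the
one-step-ahead conditional mean is
  E[X_{t+1} | X_t, ...] = c + sum_i phi_i X_{t+1-i}.
Substitute known values:
  E[X_{t+1} | ...] = (-0.853) * (1)
                   = -0.8530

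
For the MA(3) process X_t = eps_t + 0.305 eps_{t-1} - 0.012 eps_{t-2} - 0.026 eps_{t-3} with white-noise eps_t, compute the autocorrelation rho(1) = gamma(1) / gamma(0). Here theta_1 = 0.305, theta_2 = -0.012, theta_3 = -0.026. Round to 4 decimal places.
\rho(1) = 0.2758

For an MA(q) process with theta_0 = 1, the autocovariance is
  gamma(k) = sigma^2 * sum_{i=0..q-k} theta_i * theta_{i+k},
and rho(k) = gamma(k) / gamma(0). Sigma^2 cancels.
  numerator   = (1)*(0.305) + (0.305)*(-0.012) + (-0.012)*(-0.026) = 0.301652.
  denominator = (1)^2 + (0.305)^2 + (-0.012)^2 + (-0.026)^2 = 1.093845.
  rho(1) = 0.301652 / 1.093845 = 0.2758.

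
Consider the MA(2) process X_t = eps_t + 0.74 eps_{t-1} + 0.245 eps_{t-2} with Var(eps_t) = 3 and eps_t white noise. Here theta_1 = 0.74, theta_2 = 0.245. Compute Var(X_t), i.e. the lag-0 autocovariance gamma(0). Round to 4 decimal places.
\gamma(0) = 4.8229

For an MA(q) process X_t = eps_t + sum_i theta_i eps_{t-i} with
Var(eps_t) = sigma^2, the variance is
  gamma(0) = sigma^2 * (1 + sum_i theta_i^2).
  sum_i theta_i^2 = (0.74)^2 + (0.245)^2 = 0.5476 + 0.060025 = 0.607625.
  gamma(0) = 3 * (1 + 0.607625) = 3 * 1.607625 = 4.822875, which rounds to 4.8229.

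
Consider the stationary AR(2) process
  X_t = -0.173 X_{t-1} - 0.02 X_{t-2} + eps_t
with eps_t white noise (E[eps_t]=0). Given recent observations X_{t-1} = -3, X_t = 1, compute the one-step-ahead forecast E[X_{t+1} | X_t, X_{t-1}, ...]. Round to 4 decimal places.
E[X_{t+1} \mid \mathcal F_t] = -0.1130

For an AR(p) model X_t = c + sum_i phi_i X_{t-i} + eps_t, the
one-step-ahead conditional mean is
  E[X_{t+1} | X_t, ...] = c + sum_i phi_i X_{t+1-i}.
Substitute known values:
  E[X_{t+1} | ...] = (-0.173) * (1) + (-0.02) * (-3)
                   = -0.1130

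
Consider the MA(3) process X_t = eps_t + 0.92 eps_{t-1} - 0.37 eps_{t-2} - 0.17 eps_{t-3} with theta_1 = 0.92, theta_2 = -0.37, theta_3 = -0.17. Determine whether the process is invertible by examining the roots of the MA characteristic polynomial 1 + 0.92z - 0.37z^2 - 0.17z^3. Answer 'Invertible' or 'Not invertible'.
\text{Not invertible}

The MA(q) characteristic polynomial is P(z) = 1 + 0.92z - 0.37z^2 - 0.17z^3.
Invertibility requires all roots to lie outside the unit circle, i.e. |z| > 1 for every root.
Degree 3: look for a simple real root z0 first, then factor out (1 - z/z0) and solve the remaining quadratic.
Testing z0 = 2: P(2) = 1 + (0.92)(2) + (-0.37)(2)^2 + (-0.17)(2)^3
  = 1 + (1.84) + (-1.48) + (-1.36) = 0.  So z_0 = 2 is a root, |z_0| = 2.
Divide out the factor (1 - 0.5 z) = (1 - z/z0) (since 1/z0 = 0.5):
  P(z) = (1 - 0.5 z)(1 + (1.42) z + (0.34) z^2)
  [check: z-coef 1.42 - (0.5) = 0.92; z^2-coef 0.34 - (0.5)(1.42) = -0.37; z^3-coef -(0.5)(0.34) = -0.17.]
Remaining roots from the quadratic factor 1 + (1.42) z + (0.34) z^2:
  Set 1 + (1.42) z + (0.34) z^2 = 0, i.e. a z^2 + b z + c = 0 with a = 0.34, b = 1.42, c = 1.
  Discriminant D = b^2 - 4ac = (1.42)^2 - 4*(0.34)*1 = 2.0164 - (1.36) = 0.6564.
  D >= 0, so the roots are real: z = (-b +/- sqrt(D)) / (2a) = (-1.42 +/- 0.810185) / (0.68).
    z_1 = (-1.42 + 0.810185) / (0.68) = -0.8968,   |z_1| = 0.8968.
    z_2 = (-1.42 - 0.810185) / (0.68) = -3.2797,   |z_2| = 3.2797.
Moduli of all roots: 2.0000, 0.8968, 3.2797.
All moduli strictly greater than 1? No.
Verdict: Not invertible.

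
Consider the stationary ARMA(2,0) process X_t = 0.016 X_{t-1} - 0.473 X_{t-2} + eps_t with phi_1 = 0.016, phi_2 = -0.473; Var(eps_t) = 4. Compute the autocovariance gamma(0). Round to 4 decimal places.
\gamma(0) = 5.1534

Multiply the model equation by X_{t-k} and take expectations. With theta_0 = psi_0 = 1 and psi_j the MA(infinity) weights, this gives
  gamma(k) - sum_i phi_i gamma(k-i) = c_k,
  c_k = sigma^2 * sum_{j=k..q} theta_j psi_{j-k}   (c_k = 0 for k > q),
using gamma(-m) = gamma(m).
Pure AR (q = 0): c_0 = sigma^2 = 4, c_k = 0 for k >= 1.
Equations for k = 0, 1, 2 (AR order 2, c_2 = 0):
  (E0) gamma(0) = phi_1 gamma(1) + phi_2 gamma(2) + c_0
  (E1) gamma(1) = phi_1 gamma(0) + phi_2 gamma(1) + c_1
  (E2) gamma(2) = phi_1 gamma(1) + phi_2 gamma(0)
From (E1): gamma(1) = A gamma(0) + B with
  A = phi_1 / (1 - phi_2) = 0.016 / 1.473 = 0.010862,   B = c_1 / (1 - phi_2) = 0 / 1.473 = 0.
Insert (E2) into (E0): gamma(0) (1 - phi_2^2) = phi_1 (1 + phi_2) gamma(1) + c_0.
  phi_1 (1 + phi_2) = (0.016)(0.527) = 0.008432,   1 - phi_2^2 = 0.776271.
Replace gamma(1) by A gamma(0) + B and collect gamma(0):
  gamma(0) [0.776271 - (0.008432)(0.010862)] = c_0 = 4
  gamma(0) * 0.776179 = 4
  gamma(0) = 4 / 0.776179 = 5.153448.
Therefore gamma(0) = 5.1534 (to 4 decimal places).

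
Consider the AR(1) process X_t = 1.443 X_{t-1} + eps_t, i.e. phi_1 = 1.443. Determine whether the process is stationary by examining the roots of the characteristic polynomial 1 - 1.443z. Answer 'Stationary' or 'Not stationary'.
\text{Not stationary}

The AR(p) characteristic polynomial is P(z) = 1 - 1.443z.
Stationarity requires all roots to lie outside the unit circle, i.e. |z| > 1 for every root.
This is linear in z: 1 + (-1.443) z = 0  =>  z = -1/(-1.443) = 0.693001,  |z| = 0.693001.
Moduli of all roots: 0.6930.
All moduli strictly greater than 1? No.
Verdict: Not stationary.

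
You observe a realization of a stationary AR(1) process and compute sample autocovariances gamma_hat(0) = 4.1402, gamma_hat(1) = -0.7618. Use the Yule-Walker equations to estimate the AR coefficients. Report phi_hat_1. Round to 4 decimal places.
\hat\phi_{1} = -0.1840

The Yule-Walker equations for an AR(p) process read, in matrix form,
  Gamma_p phi = r_p,   with   (Gamma_p)_{ij} = gamma(|i - j|),
                       (r_p)_i = gamma(i),   i,j = 1..p.
Substitute the sample gammas (Toeplitz matrix and right-hand side of size 1):
  Gamma_p = [[4.1402]]
  r_p     = [-0.7618]
With p = 1 this is the single equation gamma(0) phi_1 = gamma(1):
  phi_hat_1 = gamma(1) / gamma(0) = -0.7618 / 4.1402 = -0.1840.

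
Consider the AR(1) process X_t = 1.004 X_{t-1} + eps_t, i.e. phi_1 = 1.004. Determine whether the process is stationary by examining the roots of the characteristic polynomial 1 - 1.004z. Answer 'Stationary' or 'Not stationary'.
\text{Not stationary}

The AR(p) characteristic polynomial is P(z) = 1 - 1.004z.
Stationarity requires all roots to lie outside the unit circle, i.e. |z| > 1 for every root.
This is linear in z: 1 + (-1.004) z = 0  =>  z = -1/(-1.004) = 0.996016,  |z| = 0.996016.
Moduli of all roots: 0.9960.
All moduli strictly greater than 1? No.
Verdict: Not stationary.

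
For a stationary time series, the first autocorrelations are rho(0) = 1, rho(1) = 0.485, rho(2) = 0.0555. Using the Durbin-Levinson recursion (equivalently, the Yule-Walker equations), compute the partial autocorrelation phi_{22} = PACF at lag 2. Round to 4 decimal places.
\phi_{22} = -0.2350

The PACF at lag k is phi_{kk}, the last component of the solution
to the Yule-Walker system G_k phi = r_k where
  (G_k)_{ij} = rho(|i - j|), (r_k)_i = rho(i), i,j = 1..k.
Equivalently, Durbin-Levinson gives phi_{kk} iteratively:
  phi_{11} = rho(1)
  phi_{kk} = [rho(k) - sum_{j=1..k-1} phi_{k-1,j} rho(k-j)]
            / [1 - sum_{j=1..k-1} phi_{k-1,j} rho(j)],
  phi_{k,j} = phi_{k-1,j} - phi_{kk} phi_{k-1,k-j},  j = 1..k-1.
Step k = 1:
  phi_11 = rho(1) = 0.485.
Step k = 2:
  phi_22 = [rho(2) - phi_11 rho(1)] / [1 - phi_11 rho(1)] = [0.0555 - (0.485)(0.485)] / [1 - (0.485)(0.485)]
         = -0.179725 / 0.764775 = -0.235.
Therefore phi_{22} = -0.2350.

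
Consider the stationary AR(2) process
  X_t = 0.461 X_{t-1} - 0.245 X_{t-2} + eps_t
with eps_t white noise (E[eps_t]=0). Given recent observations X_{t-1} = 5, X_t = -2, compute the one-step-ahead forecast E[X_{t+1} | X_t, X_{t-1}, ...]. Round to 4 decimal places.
E[X_{t+1} \mid \mathcal F_t] = -2.1470

For an AR(p) model X_t = c + sum_i phi_i X_{t-i} + eps_t, the
one-step-ahead conditional mean is
  E[X_{t+1} | X_t, ...] = c + sum_i phi_i X_{t+1-i}.
Substitute known values:
  E[X_{t+1} | ...] = (0.461) * (-2) + (-0.245) * (5)
                   = -2.1470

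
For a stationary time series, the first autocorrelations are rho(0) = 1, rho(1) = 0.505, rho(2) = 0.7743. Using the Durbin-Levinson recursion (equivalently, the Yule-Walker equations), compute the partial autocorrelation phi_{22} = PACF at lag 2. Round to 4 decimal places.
\phi_{22} = 0.6970

The PACF at lag k is phi_{kk}, the last component of the solution
to the Yule-Walker system G_k phi = r_k where
  (G_k)_{ij} = rho(|i - j|), (r_k)_i = rho(i), i,j = 1..k.
Equivalently, Durbin-Levinson gives phi_{kk} iteratively:
  phi_{11} = rho(1)
  phi_{kk} = [rho(k) - sum_{j=1..k-1} phi_{k-1,j} rho(k-j)]
            / [1 - sum_{j=1..k-1} phi_{k-1,j} rho(j)],
  phi_{k,j} = phi_{k-1,j} - phi_{kk} phi_{k-1,k-j},  j = 1..k-1.
Step k = 1:
  phi_11 = rho(1) = 0.505.
Step k = 2:
  phi_22 = [rho(2) - phi_11 rho(1)] / [1 - phi_11 rho(1)] = [0.7743 - (0.505)(0.505)] / [1 - (0.505)(0.505)]
         = 0.519275 / 0.744975 = 0.697.
Therefore phi_{22} = 0.6970.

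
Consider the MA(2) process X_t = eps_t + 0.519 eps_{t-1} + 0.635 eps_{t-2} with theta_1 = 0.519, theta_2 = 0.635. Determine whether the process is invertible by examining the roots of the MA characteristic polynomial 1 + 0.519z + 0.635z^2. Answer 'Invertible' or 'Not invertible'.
\text{Invertible}

The MA(q) characteristic polynomial is P(z) = 1 + 0.519z + 0.635z^2.
Invertibility requires all roots to lie outside the unit circle, i.e. |z| > 1 for every root.
Set 1 + (0.519) z + (0.635) z^2 = 0, i.e. a z^2 + b z + c = 0 with a = 0.635, b = 0.519, c = 1.
Discriminant D = b^2 - 4ac = (0.519)^2 - 4*(0.635)*1 = 0.269361 - (2.54) = -2.270639.
D < 0, so the roots are the complex-conjugate pair z = (-b +/- i sqrt(-D)) / (2a) = -0.4087 +/- 1.1865i.
For a conjugate pair |z|^2 = z * conj(z) = (product of roots) = c/a = 1/(0.635) = 1.574803, so |z| = sqrt(1.574803) = 1.2549 for both roots.
Moduli of all roots: 1.2549, 1.2549.
All moduli strictly greater than 1? Yes.
Verdict: Invertible.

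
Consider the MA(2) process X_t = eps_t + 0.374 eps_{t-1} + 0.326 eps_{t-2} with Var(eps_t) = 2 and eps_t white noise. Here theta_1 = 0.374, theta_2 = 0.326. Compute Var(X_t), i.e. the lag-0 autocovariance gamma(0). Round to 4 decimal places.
\gamma(0) = 2.4923

For an MA(q) process X_t = eps_t + sum_i theta_i eps_{t-i} with
Var(eps_t) = sigma^2, the variance is
  gamma(0) = sigma^2 * (1 + sum_i theta_i^2).
  sum_i theta_i^2 = (0.374)^2 + (0.326)^2 = 0.139876 + 0.106276 = 0.246152.
  gamma(0) = 2 * (1 + 0.246152) = 2 * 1.246152 = 2.492304, which rounds to 2.4923.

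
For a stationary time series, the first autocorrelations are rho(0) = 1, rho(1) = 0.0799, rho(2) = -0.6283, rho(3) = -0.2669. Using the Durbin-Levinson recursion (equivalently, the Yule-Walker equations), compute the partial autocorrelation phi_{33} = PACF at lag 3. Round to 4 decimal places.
\phi_{33} = -0.2271

The PACF at lag k is phi_{kk}, the last component of the solution
to the Yule-Walker system G_k phi = r_k where
  (G_k)_{ij} = rho(|i - j|), (r_k)_i = rho(i), i,j = 1..k.
Equivalently, Durbin-Levinson gives phi_{kk} iteratively:
  phi_{11} = rho(1)
  phi_{kk} = [rho(k) - sum_{j=1..k-1} phi_{k-1,j} rho(k-j)]
            / [1 - sum_{j=1..k-1} phi_{k-1,j} rho(j)],
  phi_{k,j} = phi_{k-1,j} - phi_{kk} phi_{k-1,k-j},  j = 1..k-1.
Step k = 1:
  phi_11 = rho(1) = 0.0799.
Step k = 2:
  phi_22 = [rho(2) - phi_11 rho(1)] / [1 - phi_11 rho(1)] = [-0.6283 - (0.0799)(0.0799)] / [1 - (0.0799)(0.0799)]
         = -0.63468401 / 0.99361599 = -0.638762.
  Update: phi_21 = phi_11 - phi_22 phi_11 = 0.0799 - (-0.638762)(0.0799) = 0.130937.
Step k = 3:
  phi_33 = [rho(3) - phi_21 rho(2) - phi_22 rho(1)] / [1 - phi_21 rho(1) - phi_22 rho(2)]
    numerator   = -0.2669 - (0.130937)(-0.6283) - (-0.638762)(0.0799) = -0.13359516
    denominator = 1 - (0.130937)(0.0799) - (-0.638762)(-0.6283) = 0.58820404
  phi_33 = -0.13359516 / 0.58820404 = -0.2271.
Therefore phi_{33} = -0.2271.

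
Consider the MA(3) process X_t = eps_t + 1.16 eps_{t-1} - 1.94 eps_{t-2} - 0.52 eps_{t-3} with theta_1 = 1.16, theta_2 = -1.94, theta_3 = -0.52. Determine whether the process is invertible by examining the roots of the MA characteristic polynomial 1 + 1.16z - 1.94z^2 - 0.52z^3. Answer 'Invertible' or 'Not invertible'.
\text{Not invertible}

The MA(q) characteristic polynomial is P(z) = 1 + 1.16z - 1.94z^2 - 0.52z^3.
Invertibility requires all roots to lie outside the unit circle, i.e. |z| > 1 for every root.
Degree 3: look for a simple real root z0 first, then factor out (1 - z/z0) and solve the remaining quadratic.
Testing z0 = -0.5: P(-0.5) = 1 + (1.16)(-0.5) + (-1.94)(-0.5)^2 + (-0.52)(-0.5)^3
  = 1 + (-0.58) + (-0.485) + (0.065) = 0.  So z_0 = -0.5 is a root, |z_0| = 0.5.
Divide out the factor (1 + 2 z) = (1 - z/z0) (since 1/z0 = -2):
  P(z) = (1 + 2 z)(1 + (-0.84) z + (-0.26) z^2)
  [check: z-coef -0.84 - (-2) = 1.16; z^2-coef -0.26 - (-2)(-0.84) = -1.94; z^3-coef -(-2)(-0.26) = -0.52.]
Remaining roots from the quadratic factor 1 + (-0.84) z + (-0.26) z^2:
  Set 1 + (-0.84) z + (-0.26) z^2 = 0, i.e. a z^2 + b z + c = 0 with a = -0.26, b = -0.84, c = 1.
  Discriminant D = b^2 - 4ac = (-0.84)^2 - 4*(-0.26)*1 = 0.7056 - (-1.04) = 1.7456.
  D >= 0, so the roots are real: z = (-b +/- sqrt(D)) / (2a) = (0.84 +/- 1.321212) / (-0.52).
    z_1 = (0.84 + 1.321212) / (-0.52) = -4.1562,   |z_1| = 4.1562.
    z_2 = (0.84 - 1.321212) / (-0.52) = 0.9254,   |z_2| = 0.9254.
Moduli of all roots: 0.5000, 4.1562, 0.9254.
All moduli strictly greater than 1? No.
Verdict: Not invertible.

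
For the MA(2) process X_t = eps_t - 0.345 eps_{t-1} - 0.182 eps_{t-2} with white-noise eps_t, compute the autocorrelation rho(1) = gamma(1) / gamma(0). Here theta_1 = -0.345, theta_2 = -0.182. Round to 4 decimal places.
\rho(1) = -0.2449

For an MA(q) process with theta_0 = 1, the autocovariance is
  gamma(k) = sigma^2 * sum_{i=0..q-k} theta_i * theta_{i+k},
and rho(k) = gamma(k) / gamma(0). Sigma^2 cancels.
  numerator   = (1)*(-0.345) + (-0.345)*(-0.182) = -0.28221.
  denominator = (1)^2 + (-0.345)^2 + (-0.182)^2 = 1.152149.
  rho(1) = -0.28221 / 1.152149 = -0.2449.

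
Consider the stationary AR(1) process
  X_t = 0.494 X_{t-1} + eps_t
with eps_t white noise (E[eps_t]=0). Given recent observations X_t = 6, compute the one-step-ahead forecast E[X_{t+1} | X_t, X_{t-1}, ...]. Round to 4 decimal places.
E[X_{t+1} \mid \mathcal F_t] = 2.9640

For an AR(p) model X_t = c + sum_i phi_i X_{t-i} + eps_t, the
one-step-ahead conditional mean is
  E[X_{t+1} | X_t, ...] = c + sum_i phi_i X_{t+1-i}.
Substitute known values:
  E[X_{t+1} | ...] = (0.494) * (6)
                   = 2.9640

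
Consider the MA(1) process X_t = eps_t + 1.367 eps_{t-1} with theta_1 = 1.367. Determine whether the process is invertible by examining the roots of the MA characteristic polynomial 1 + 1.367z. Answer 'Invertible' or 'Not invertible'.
\text{Not invertible}

The MA(q) characteristic polynomial is P(z) = 1 + 1.367z.
Invertibility requires all roots to lie outside the unit circle, i.e. |z| > 1 for every root.
This is linear in z: 1 + (1.367) z = 0  =>  z = -1/(1.367) = -0.731529,  |z| = 0.731529.
Moduli of all roots: 0.7315.
All moduli strictly greater than 1? No.
Verdict: Not invertible.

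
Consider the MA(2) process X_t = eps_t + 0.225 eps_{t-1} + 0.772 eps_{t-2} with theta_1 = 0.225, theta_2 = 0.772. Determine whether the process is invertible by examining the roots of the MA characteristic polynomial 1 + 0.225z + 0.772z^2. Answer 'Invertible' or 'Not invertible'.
\text{Invertible}

The MA(q) characteristic polynomial is P(z) = 1 + 0.225z + 0.772z^2.
Invertibility requires all roots to lie outside the unit circle, i.e. |z| > 1 for every root.
Set 1 + (0.225) z + (0.772) z^2 = 0, i.e. a z^2 + b z + c = 0 with a = 0.772, b = 0.225, c = 1.
Discriminant D = b^2 - 4ac = (0.225)^2 - 4*(0.772)*1 = 0.050625 - (3.088) = -3.037375.
D < 0, so the roots are the complex-conjugate pair z = (-b +/- i sqrt(-D)) / (2a) = -0.1457 +/- 1.1288i.
For a conjugate pair |z|^2 = z * conj(z) = (product of roots) = c/a = 1/(0.772) = 1.295337, so |z| = sqrt(1.295337) = 1.1381 for both roots.
Moduli of all roots: 1.1381, 1.1381.
All moduli strictly greater than 1? Yes.
Verdict: Invertible.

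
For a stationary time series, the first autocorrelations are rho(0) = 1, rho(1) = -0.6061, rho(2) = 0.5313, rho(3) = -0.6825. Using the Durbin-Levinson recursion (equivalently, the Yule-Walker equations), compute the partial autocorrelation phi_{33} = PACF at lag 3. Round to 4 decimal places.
\phi_{33} = -0.4861

The PACF at lag k is phi_{kk}, the last component of the solution
to the Yule-Walker system G_k phi = r_k where
  (G_k)_{ij} = rho(|i - j|), (r_k)_i = rho(i), i,j = 1..k.
Equivalently, Durbin-Levinson gives phi_{kk} iteratively:
  phi_{11} = rho(1)
  phi_{kk} = [rho(k) - sum_{j=1..k-1} phi_{k-1,j} rho(k-j)]
            / [1 - sum_{j=1..k-1} phi_{k-1,j} rho(j)],
  phi_{k,j} = phi_{k-1,j} - phi_{kk} phi_{k-1,k-j},  j = 1..k-1.
Step k = 1:
  phi_11 = rho(1) = -0.6061.
Step k = 2:
  phi_22 = [rho(2) - phi_11 rho(1)] / [1 - phi_11 rho(1)] = [0.5313 - (-0.6061)(-0.6061)] / [1 - (-0.6061)(-0.6061)]
         = 0.16394279 / 0.63264279 = 0.25914.
  Update: phi_21 = phi_11 - phi_22 phi_11 = -0.6061 - (0.25914)(-0.6061) = -0.449035.
Step k = 3:
  phi_33 = [rho(3) - phi_21 rho(2) - phi_22 rho(1)] / [1 - phi_21 rho(1) - phi_22 rho(2)]
    numerator   = -0.6825 - (-0.449035)(0.5313) - (0.25914)(-0.6061) = -0.28686294
    denominator = 1 - (-0.449035)(-0.6061) - (0.25914)(0.5313) = 0.59015872
  phi_33 = -0.28686294 / 0.59015872 = -0.4861.
Therefore phi_{33} = -0.4861.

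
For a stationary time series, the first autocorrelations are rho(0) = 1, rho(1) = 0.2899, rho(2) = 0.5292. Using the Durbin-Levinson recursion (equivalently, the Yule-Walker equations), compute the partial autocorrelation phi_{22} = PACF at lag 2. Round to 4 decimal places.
\phi_{22} = 0.4860

The PACF at lag k is phi_{kk}, the last component of the solution
to the Yule-Walker system G_k phi = r_k where
  (G_k)_{ij} = rho(|i - j|), (r_k)_i = rho(i), i,j = 1..k.
Equivalently, Durbin-Levinson gives phi_{kk} iteratively:
  phi_{11} = rho(1)
  phi_{kk} = [rho(k) - sum_{j=1..k-1} phi_{k-1,j} rho(k-j)]
            / [1 - sum_{j=1..k-1} phi_{k-1,j} rho(j)],
  phi_{k,j} = phi_{k-1,j} - phi_{kk} phi_{k-1,k-j},  j = 1..k-1.
Step k = 1:
  phi_11 = rho(1) = 0.2899.
Step k = 2:
  phi_22 = [rho(2) - phi_11 rho(1)] / [1 - phi_11 rho(1)] = [0.5292 - (0.2899)(0.2899)] / [1 - (0.2899)(0.2899)]
         = 0.44515799 / 0.91595799 = 0.486.
Therefore phi_{22} = 0.4860.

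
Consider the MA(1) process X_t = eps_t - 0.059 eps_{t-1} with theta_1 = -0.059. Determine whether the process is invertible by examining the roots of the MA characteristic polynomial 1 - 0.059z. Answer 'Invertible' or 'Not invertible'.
\text{Invertible}

The MA(q) characteristic polynomial is P(z) = 1 - 0.059z.
Invertibility requires all roots to lie outside the unit circle, i.e. |z| > 1 for every root.
This is linear in z: 1 + (-0.059) z = 0  =>  z = -1/(-0.059) = 16.949153,  |z| = 16.949153.
Moduli of all roots: 16.9492.
All moduli strictly greater than 1? Yes.
Verdict: Invertible.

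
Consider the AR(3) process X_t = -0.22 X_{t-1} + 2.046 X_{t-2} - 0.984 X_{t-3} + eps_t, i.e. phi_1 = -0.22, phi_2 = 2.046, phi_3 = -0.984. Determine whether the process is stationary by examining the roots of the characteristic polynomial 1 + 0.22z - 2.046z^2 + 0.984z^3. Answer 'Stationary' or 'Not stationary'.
\text{Not stationary}

The AR(p) characteristic polynomial is P(z) = 1 + 0.22z - 2.046z^2 + 0.984z^3.
Stationarity requires all roots to lie outside the unit circle, i.e. |z| > 1 for every root.
Degree 3: look for a simple real root z0 first, then factor out (1 - z/z0) and solve the remaining quadratic.
Testing z0 = 1.25: P(1.25) = 1 + (0.22)(1.25) + (-2.046)(1.25)^2 + (0.984)(1.25)^3
  = 1 + (0.275) + (-3.196875) + (1.921875) = 0.  So z_0 = 1.25 is a root, |z_0| = 1.25.
Divide out the factor (1 - 0.8 z) = (1 - z/z0) (since 1/z0 = 0.8):
  P(z) = (1 - 0.8 z)(1 + (1.02) z + (-1.23) z^2)
  [check: z-coef 1.02 - (0.8) = 0.22; z^2-coef -1.23 - (0.8)(1.02) = -2.046; z^3-coef -(0.8)(-1.23) = 0.984.]
Remaining roots from the quadratic factor 1 + (1.02) z + (-1.23) z^2:
  Set 1 + (1.02) z + (-1.23) z^2 = 0, i.e. a z^2 + b z + c = 0 with a = -1.23, b = 1.02, c = 1.
  Discriminant D = b^2 - 4ac = (1.02)^2 - 4*(-1.23)*1 = 1.0404 - (-4.92) = 5.9604.
  D >= 0, so the roots are real: z = (-b +/- sqrt(D)) / (2a) = (-1.02 +/- 2.441393) / (-2.46).
    z_1 = (-1.02 + 2.441393) / (-2.46) = -0.5778,   |z_1| = 0.5778.
    z_2 = (-1.02 - 2.441393) / (-2.46) = 1.4071,   |z_2| = 1.4071.
Moduli of all roots: 1.2500, 0.5778, 1.4071.
All moduli strictly greater than 1? No.
Verdict: Not stationary.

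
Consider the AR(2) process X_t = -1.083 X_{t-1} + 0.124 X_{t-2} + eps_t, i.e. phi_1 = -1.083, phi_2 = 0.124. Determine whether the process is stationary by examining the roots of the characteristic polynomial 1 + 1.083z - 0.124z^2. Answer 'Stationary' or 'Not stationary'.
\text{Not stationary}

The AR(p) characteristic polynomial is P(z) = 1 + 1.083z - 0.124z^2.
Stationarity requires all roots to lie outside the unit circle, i.e. |z| > 1 for every root.
Set 1 + (1.083) z + (-0.124) z^2 = 0, i.e. a z^2 + b z + c = 0 with a = -0.124, b = 1.083, c = 1.
Discriminant D = b^2 - 4ac = (1.083)^2 - 4*(-0.124)*1 = 1.172889 - (-0.496) = 1.668889.
D >= 0, so the roots are real: z = (-b +/- sqrt(D)) / (2a) = (-1.083 +/- 1.291855) / (-0.248).
  z_1 = (-1.083 + 1.291855) / (-0.248) = -0.8422,   |z_1| = 0.8422.
  z_2 = (-1.083 - 1.291855) / (-0.248) = 9.576,   |z_2| = 9.576.
Moduli of all roots: 0.8422, 9.5760.
All moduli strictly greater than 1? No.
Verdict: Not stationary.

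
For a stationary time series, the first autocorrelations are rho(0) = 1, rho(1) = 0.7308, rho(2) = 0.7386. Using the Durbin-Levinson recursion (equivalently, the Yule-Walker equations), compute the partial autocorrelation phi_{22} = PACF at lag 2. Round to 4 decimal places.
\phi_{22} = 0.4390

The PACF at lag k is phi_{kk}, the last component of the solution
to the Yule-Walker system G_k phi = r_k where
  (G_k)_{ij} = rho(|i - j|), (r_k)_i = rho(i), i,j = 1..k.
Equivalently, Durbin-Levinson gives phi_{kk} iteratively:
  phi_{11} = rho(1)
  phi_{kk} = [rho(k) - sum_{j=1..k-1} phi_{k-1,j} rho(k-j)]
            / [1 - sum_{j=1..k-1} phi_{k-1,j} rho(j)],
  phi_{k,j} = phi_{k-1,j} - phi_{kk} phi_{k-1,k-j},  j = 1..k-1.
Step k = 1:
  phi_11 = rho(1) = 0.7308.
Step k = 2:
  phi_22 = [rho(2) - phi_11 rho(1)] / [1 - phi_11 rho(1)] = [0.7386 - (0.7308)(0.7308)] / [1 - (0.7308)(0.7308)]
         = 0.20453136 / 0.46593136 = 0.439.
Therefore phi_{22} = 0.4390.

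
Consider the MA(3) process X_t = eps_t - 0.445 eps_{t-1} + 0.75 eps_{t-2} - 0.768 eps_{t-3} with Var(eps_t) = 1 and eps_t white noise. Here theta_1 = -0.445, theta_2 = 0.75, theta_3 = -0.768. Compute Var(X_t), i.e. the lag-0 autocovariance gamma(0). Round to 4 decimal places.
\gamma(0) = 2.3503

For an MA(q) process X_t = eps_t + sum_i theta_i eps_{t-i} with
Var(eps_t) = sigma^2, the variance is
  gamma(0) = sigma^2 * (1 + sum_i theta_i^2).
  sum_i theta_i^2 = (-0.445)^2 + (0.75)^2 + (-0.768)^2 = 0.198025 + 0.5625 + 0.589824 = 1.350349.
  gamma(0) = 1 * (1 + 1.350349) = 1 * 2.350349 = 2.350349, which rounds to 2.3503.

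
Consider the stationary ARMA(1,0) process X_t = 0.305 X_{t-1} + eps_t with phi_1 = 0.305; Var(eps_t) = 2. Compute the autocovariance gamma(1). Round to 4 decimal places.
\gamma(1) = 0.6726

Multiply the model equation by X_{t-k} and take expectations. With theta_0 = psi_0 = 1 and psi_j the MA(infinity) weights, this gives
  gamma(k) - sum_i phi_i gamma(k-i) = c_k,
  c_k = sigma^2 * sum_{j=k..q} theta_j psi_{j-k}   (c_k = 0 for k > q),
using gamma(-m) = gamma(m).
Pure AR (q = 0): c_0 = sigma^2 = 2, c_k = 0 for k >= 1.
Equations for k = 0 and k = 1 (AR order 1):
  gamma(0) = phi_1 gamma(1) + c_0
  gamma(1) = phi_1 gamma(0) + c_1
Substituting the second into the first: gamma(0) (1 - phi_1^2) = c_0 + phi_1 c_1, so
  gamma(0) = c_0 / (1 - phi_1^2) = 2 / (1 - (0.305)^2) = 2 / 0.906975 = 2.205132.
  gamma(1) = phi_1 gamma(0) = (0.305)(2.205132) = 0.672565.
Therefore gamma(1) = 0.6726 (to 4 decimal places).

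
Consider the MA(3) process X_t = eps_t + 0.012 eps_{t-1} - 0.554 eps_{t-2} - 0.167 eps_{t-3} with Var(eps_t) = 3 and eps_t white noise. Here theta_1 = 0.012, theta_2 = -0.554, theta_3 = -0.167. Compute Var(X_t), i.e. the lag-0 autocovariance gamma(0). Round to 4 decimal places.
\gamma(0) = 4.0048

For an MA(q) process X_t = eps_t + sum_i theta_i eps_{t-i} with
Var(eps_t) = sigma^2, the variance is
  gamma(0) = sigma^2 * (1 + sum_i theta_i^2).
  sum_i theta_i^2 = (0.012)^2 + (-0.554)^2 + (-0.167)^2 = 0.000144 + 0.306916 + 0.027889 = 0.334949.
  gamma(0) = 3 * (1 + 0.334949) = 3 * 1.334949 = 4.004847, which rounds to 4.0048.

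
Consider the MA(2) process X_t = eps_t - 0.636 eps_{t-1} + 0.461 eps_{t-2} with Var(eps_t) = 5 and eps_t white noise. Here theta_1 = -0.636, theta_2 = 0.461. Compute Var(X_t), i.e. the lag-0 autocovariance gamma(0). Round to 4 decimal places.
\gamma(0) = 8.0851

For an MA(q) process X_t = eps_t + sum_i theta_i eps_{t-i} with
Var(eps_t) = sigma^2, the variance is
  gamma(0) = sigma^2 * (1 + sum_i theta_i^2).
  sum_i theta_i^2 = (-0.636)^2 + (0.461)^2 = 0.404496 + 0.212521 = 0.617017.
  gamma(0) = 5 * (1 + 0.617017) = 5 * 1.617017 = 8.085085, which rounds to 8.0851.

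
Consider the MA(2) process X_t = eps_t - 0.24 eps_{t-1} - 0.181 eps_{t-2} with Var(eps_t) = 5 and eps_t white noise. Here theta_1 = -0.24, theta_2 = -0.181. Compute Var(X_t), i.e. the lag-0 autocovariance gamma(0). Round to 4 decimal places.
\gamma(0) = 5.4518

For an MA(q) process X_t = eps_t + sum_i theta_i eps_{t-i} with
Var(eps_t) = sigma^2, the variance is
  gamma(0) = sigma^2 * (1 + sum_i theta_i^2).
  sum_i theta_i^2 = (-0.24)^2 + (-0.181)^2 = 0.0576 + 0.032761 = 0.090361.
  gamma(0) = 5 * (1 + 0.090361) = 5 * 1.090361 = 5.451805, which rounds to 5.4518.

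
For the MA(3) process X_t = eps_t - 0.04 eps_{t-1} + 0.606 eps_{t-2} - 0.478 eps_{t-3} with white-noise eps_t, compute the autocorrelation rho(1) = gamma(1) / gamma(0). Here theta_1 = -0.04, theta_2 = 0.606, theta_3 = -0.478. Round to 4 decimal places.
\rho(1) = -0.2216

For an MA(q) process with theta_0 = 1, the autocovariance is
  gamma(k) = sigma^2 * sum_{i=0..q-k} theta_i * theta_{i+k},
and rho(k) = gamma(k) / gamma(0). Sigma^2 cancels.
  numerator   = (1)*(-0.04) + (-0.04)*(0.606) + (0.606)*(-0.478) = -0.353908.
  denominator = (1)^2 + (-0.04)^2 + (0.606)^2 + (-0.478)^2 = 1.59732.
  rho(1) = -0.353908 / 1.59732 = -0.2216.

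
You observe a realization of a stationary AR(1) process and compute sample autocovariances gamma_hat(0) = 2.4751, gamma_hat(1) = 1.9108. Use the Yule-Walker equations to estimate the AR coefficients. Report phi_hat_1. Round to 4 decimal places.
\hat\phi_{1} = 0.7720

The Yule-Walker equations for an AR(p) process read, in matrix form,
  Gamma_p phi = r_p,   with   (Gamma_p)_{ij} = gamma(|i - j|),
                       (r_p)_i = gamma(i),   i,j = 1..p.
Substitute the sample gammas (Toeplitz matrix and right-hand side of size 1):
  Gamma_p = [[2.4751]]
  r_p     = [1.9108]
With p = 1 this is the single equation gamma(0) phi_1 = gamma(1):
  phi_hat_1 = gamma(1) / gamma(0) = 1.9108 / 2.4751 = 0.7720.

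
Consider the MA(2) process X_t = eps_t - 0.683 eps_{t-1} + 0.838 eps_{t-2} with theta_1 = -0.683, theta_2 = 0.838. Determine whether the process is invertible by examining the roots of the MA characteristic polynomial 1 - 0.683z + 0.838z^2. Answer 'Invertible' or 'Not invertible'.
\text{Invertible}

The MA(q) characteristic polynomial is P(z) = 1 - 0.683z + 0.838z^2.
Invertibility requires all roots to lie outside the unit circle, i.e. |z| > 1 for every root.
Set 1 + (-0.683) z + (0.838) z^2 = 0, i.e. a z^2 + b z + c = 0 with a = 0.838, b = -0.683, c = 1.
Discriminant D = b^2 - 4ac = (-0.683)^2 - 4*(0.838)*1 = 0.466489 - (3.352) = -2.885511.
D < 0, so the roots are the complex-conjugate pair z = (-b +/- i sqrt(-D)) / (2a) = 0.4075 +/- 1.0135i.
For a conjugate pair |z|^2 = z * conj(z) = (product of roots) = c/a = 1/(0.838) = 1.193317, so |z| = sqrt(1.193317) = 1.0924 for both roots.
Moduli of all roots: 1.0924, 1.0924.
All moduli strictly greater than 1? Yes.
Verdict: Invertible.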